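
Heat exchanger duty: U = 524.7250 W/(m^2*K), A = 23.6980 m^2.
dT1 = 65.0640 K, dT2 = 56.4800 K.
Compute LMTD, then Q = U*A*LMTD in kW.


LMTD = 60.6708 K
Q = 524.7250 * 23.6980 * 60.6708 = 754437.6464 W = 754.4376 kW

754.4376 kW


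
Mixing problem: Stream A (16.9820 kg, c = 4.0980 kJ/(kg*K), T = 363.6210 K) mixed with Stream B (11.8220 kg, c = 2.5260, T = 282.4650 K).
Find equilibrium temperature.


num = 33740.2734
den = 99.4546
Tf = 339.2530 K

339.2530 K


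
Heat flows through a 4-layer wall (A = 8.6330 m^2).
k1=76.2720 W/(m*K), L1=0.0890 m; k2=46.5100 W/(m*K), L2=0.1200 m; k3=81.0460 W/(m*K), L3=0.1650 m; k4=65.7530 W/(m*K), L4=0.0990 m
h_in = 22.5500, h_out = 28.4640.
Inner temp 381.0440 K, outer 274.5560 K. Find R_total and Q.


R_conv_in = 1/(22.5500*8.6330) = 0.0051
R_1 = 0.0890/(76.2720*8.6330) = 0.0001
R_2 = 0.1200/(46.5100*8.6330) = 0.0003
R_3 = 0.1650/(81.0460*8.6330) = 0.0002
R_4 = 0.0990/(65.7530*8.6330) = 0.0002
R_conv_out = 1/(28.4640*8.6330) = 0.0041
R_total = 0.0101 K/W
Q = 106.4880 / 0.0101 = 10595.2314 W

R_total = 0.0101 K/W, Q = 10595.2314 W


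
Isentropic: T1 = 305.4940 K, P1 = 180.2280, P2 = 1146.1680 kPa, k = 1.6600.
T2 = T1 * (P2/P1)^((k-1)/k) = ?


(k-1)/k = 0.3976
(P2/P1)^exp = 2.0866
T2 = 305.4940 * 2.0866 = 637.4368 K

637.4368 K


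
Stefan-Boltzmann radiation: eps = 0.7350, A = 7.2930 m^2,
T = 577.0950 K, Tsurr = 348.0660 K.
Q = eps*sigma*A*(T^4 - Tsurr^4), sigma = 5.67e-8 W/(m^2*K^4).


T^4 = 1.1091e+11
Tsurr^4 = 1.4677e+10
Q = 0.7350 * 5.67e-8 * 7.2930 * 9.6237e+10 = 29249.6460 W

29249.6460 W


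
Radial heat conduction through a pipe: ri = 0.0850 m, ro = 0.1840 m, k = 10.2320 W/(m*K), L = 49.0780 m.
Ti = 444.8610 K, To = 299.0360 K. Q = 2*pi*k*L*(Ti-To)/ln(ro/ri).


dT = 145.8250 K
ln(ro/ri) = 0.7723
Q = 2*pi*10.2320*49.0780*145.8250 / 0.7723 = 595774.5154 W

595774.5154 W


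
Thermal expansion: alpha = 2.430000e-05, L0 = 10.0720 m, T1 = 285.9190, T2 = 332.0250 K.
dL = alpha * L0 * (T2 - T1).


dT = 46.1060 K
dL = 2.430000e-05 * 10.0720 * 46.1060 = 0.011284 m
L_final = 10.083284 m

dL = 0.011284 m


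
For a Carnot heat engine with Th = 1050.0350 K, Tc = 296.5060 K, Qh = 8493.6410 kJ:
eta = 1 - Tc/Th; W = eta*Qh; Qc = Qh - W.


eta = 1 - 296.5060/1050.0350 = 0.7176
W = 0.7176 * 8493.6410 = 6095.2300 kJ
Qc = 8493.6410 - 6095.2300 = 2398.4110 kJ

eta = 71.7623%, W = 6095.2300 kJ, Qc = 2398.4110 kJ


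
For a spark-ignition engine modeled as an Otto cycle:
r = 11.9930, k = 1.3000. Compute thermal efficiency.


r^(k-1) = 2.1071
eta = 1 - 1/2.1071 = 0.5254 = 52.5407%

52.5407%


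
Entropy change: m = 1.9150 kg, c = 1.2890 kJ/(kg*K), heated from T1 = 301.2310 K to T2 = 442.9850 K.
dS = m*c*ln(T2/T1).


T2/T1 = 1.4706
ln(T2/T1) = 0.3857
dS = 1.9150 * 1.2890 * 0.3857 = 0.9520 kJ/K

0.9520 kJ/K


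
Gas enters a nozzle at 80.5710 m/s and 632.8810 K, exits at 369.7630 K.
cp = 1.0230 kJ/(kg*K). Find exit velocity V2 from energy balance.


dT = 263.1180 K
2*cp*1000*dT = 538339.4280
V1^2 = 6491.6860
V2 = sqrt(544831.1140) = 738.1268 m/s

738.1268 m/s


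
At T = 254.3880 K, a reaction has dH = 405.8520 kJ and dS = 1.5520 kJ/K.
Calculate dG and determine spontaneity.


T*dS = 254.3880 * 1.5520 = 394.8102 kJ
dG = 405.8520 - 394.8102 = 11.0418 kJ (non-spontaneous)

dG = 11.0418 kJ, non-spontaneous


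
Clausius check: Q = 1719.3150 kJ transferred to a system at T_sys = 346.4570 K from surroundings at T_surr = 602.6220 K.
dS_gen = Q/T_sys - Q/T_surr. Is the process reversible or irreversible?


dS_sys = 1719.3150/346.4570 = 4.9626 kJ/K
dS_surr = -1719.3150/602.6220 = -2.8531 kJ/K
dS_gen = 4.9626 - 2.8531 = 2.1095 kJ/K (irreversible)

dS_gen = 2.1095 kJ/K, irreversible


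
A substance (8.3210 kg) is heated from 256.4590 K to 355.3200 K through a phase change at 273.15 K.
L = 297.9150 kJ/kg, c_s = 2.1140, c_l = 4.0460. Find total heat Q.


Q1 (sensible, solid) = 8.3210 * 2.1140 * 16.6910 = 293.6046 kJ
Q2 (latent) = 8.3210 * 297.9150 = 2478.9507 kJ
Q3 (sensible, liquid) = 8.3210 * 4.0460 * 82.1700 = 2766.3982 kJ
Q_total = 5538.9535 kJ

5538.9535 kJ


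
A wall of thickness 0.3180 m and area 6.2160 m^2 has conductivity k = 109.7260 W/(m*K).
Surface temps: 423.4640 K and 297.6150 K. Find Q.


dT = 125.8490 K
Q = 109.7260 * 6.2160 * 125.8490 / 0.3180 = 269925.0573 W

269925.0573 W


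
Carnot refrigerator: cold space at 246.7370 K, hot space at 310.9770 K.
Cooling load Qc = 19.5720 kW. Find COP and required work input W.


COP = 246.7370 / 64.2400 = 3.8409
W = 19.5720 / 3.8409 = 5.0957 kW

COP = 3.8409, W = 5.0957 kW


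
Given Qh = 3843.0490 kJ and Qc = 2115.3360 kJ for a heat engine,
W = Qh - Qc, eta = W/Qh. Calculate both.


W = 3843.0490 - 2115.3360 = 1727.7130 kJ
eta = 1727.7130 / 3843.0490 = 0.4496 = 44.9568%

W = 1727.7130 kJ, eta = 44.9568%


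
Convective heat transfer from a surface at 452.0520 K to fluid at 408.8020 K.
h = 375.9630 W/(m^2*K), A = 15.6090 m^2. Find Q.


dT = 43.2500 K
Q = 375.9630 * 15.6090 * 43.2500 = 253808.5797 W

253808.5797 W


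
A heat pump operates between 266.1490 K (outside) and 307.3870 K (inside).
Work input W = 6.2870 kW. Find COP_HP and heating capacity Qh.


COP = 307.3870 / 41.2380 = 7.4540
Qh = 7.4540 * 6.2870 = 46.8631 kW

COP = 7.4540, Qh = 46.8631 kW


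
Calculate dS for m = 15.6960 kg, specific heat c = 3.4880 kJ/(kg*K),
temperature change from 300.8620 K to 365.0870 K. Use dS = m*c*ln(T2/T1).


T2/T1 = 1.2135
ln(T2/T1) = 0.1935
dS = 15.6960 * 3.4880 * 0.1935 = 10.5928 kJ/K

10.5928 kJ/K


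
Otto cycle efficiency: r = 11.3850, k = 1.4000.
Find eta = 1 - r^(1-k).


r^(k-1) = 2.6457
eta = 1 - 1/2.6457 = 0.6220 = 62.2022%

62.2022%


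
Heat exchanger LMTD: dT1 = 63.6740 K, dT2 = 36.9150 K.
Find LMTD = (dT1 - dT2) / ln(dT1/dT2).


dT1/dT2 = 1.7249
ln(dT1/dT2) = 0.5452
LMTD = 26.7590 / 0.5452 = 49.0848 K

49.0848 K


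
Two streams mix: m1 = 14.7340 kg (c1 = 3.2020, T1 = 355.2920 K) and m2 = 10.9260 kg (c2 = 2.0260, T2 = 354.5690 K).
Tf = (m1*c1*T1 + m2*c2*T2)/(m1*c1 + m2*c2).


num = 24610.8275
den = 69.3143
Tf = 355.0611 K

355.0611 K


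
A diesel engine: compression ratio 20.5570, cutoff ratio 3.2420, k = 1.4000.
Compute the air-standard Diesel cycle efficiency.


r^(k-1) = 3.3511
rc^k = 5.1897
eta = 0.6017 = 60.1682%

60.1682%


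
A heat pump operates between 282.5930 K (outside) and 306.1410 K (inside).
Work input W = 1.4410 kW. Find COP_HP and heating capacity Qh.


COP = 306.1410 / 23.5480 = 13.0007
Qh = 13.0007 * 1.4410 = 18.7340 kW

COP = 13.0007, Qh = 18.7340 kW


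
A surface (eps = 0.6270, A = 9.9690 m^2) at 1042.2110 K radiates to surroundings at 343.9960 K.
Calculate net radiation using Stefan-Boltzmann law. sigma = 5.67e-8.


T^4 = 1.1798e+12
Tsurr^4 = 1.4003e+10
Q = 0.6270 * 5.67e-8 * 9.9690 * 1.1658e+12 = 413180.3021 W

413180.3021 W


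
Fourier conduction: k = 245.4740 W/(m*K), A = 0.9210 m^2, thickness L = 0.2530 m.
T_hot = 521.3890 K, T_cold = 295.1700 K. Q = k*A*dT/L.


dT = 226.2190 K
Q = 245.4740 * 0.9210 * 226.2190 / 0.2530 = 202149.9726 W

202149.9726 W


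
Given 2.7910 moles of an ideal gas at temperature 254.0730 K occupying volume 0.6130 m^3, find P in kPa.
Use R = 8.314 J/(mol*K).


P = nRT/V = 2.7910 * 8.314 * 254.0730 / 0.6130
= 5895.6049 / 0.6130 = 9617.6263 Pa = 9.6176 kPa

9.6176 kPa


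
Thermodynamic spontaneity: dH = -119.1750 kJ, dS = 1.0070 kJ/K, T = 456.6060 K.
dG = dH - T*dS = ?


T*dS = 456.6060 * 1.0070 = 459.8022 kJ
dG = -119.1750 - 459.8022 = -578.9772 kJ (spontaneous)

dG = -578.9772 kJ, spontaneous


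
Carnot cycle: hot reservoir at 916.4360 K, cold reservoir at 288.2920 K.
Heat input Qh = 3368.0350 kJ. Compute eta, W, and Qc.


eta = 1 - 288.2920/916.4360 = 0.6854
W = 0.6854 * 3368.0350 = 2308.5202 kJ
Qc = 3368.0350 - 2308.5202 = 1059.5148 kJ

eta = 68.5420%, W = 2308.5202 kJ, Qc = 1059.5148 kJ


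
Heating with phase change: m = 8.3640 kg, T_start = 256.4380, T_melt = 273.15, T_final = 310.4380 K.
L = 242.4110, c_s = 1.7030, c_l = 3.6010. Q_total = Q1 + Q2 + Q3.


Q1 (sensible, solid) = 8.3640 * 1.7030 * 16.7120 = 238.0439 kJ
Q2 (latent) = 8.3640 * 242.4110 = 2027.5256 kJ
Q3 (sensible, liquid) = 8.3640 * 3.6010 * 37.2880 = 1123.0685 kJ
Q_total = 3388.6380 kJ

3388.6380 kJ


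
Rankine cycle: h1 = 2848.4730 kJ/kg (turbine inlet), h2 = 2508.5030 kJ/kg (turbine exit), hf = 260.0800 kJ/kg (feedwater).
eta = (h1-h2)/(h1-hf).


W = 339.9700 kJ/kg
Q_in = 2588.3930 kJ/kg
eta = 0.1313 = 13.1344%

eta = 13.1344%


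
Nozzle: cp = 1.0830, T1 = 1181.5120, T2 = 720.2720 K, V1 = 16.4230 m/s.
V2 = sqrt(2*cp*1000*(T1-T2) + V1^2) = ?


dT = 461.2400 K
2*cp*1000*dT = 999045.8400
V1^2 = 269.7149
V2 = sqrt(999315.5549) = 999.6577 m/s

999.6577 m/s


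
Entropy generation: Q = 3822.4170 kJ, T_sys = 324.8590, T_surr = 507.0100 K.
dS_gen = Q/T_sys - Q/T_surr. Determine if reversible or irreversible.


dS_sys = 3822.4170/324.8590 = 11.7664 kJ/K
dS_surr = -3822.4170/507.0100 = -7.5391 kJ/K
dS_gen = 11.7664 - 7.5391 = 4.2273 kJ/K (irreversible)

dS_gen = 4.2273 kJ/K, irreversible


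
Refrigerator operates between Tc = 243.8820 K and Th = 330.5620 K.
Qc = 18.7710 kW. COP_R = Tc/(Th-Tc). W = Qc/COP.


COP = 243.8820 / 86.6800 = 2.8136
W = 18.7710 / 2.8136 = 6.6715 kW

COP = 2.8136, W = 6.6715 kW


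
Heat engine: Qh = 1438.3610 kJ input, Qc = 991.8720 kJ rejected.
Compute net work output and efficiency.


W = 1438.3610 - 991.8720 = 446.4890 kJ
eta = 446.4890 / 1438.3610 = 0.3104 = 31.0415%

W = 446.4890 kJ, eta = 31.0415%


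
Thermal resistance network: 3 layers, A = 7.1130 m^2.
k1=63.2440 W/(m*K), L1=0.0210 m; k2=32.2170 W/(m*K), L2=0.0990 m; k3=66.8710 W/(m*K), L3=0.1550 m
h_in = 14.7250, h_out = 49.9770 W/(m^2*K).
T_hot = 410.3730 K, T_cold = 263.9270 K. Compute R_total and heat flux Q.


R_conv_in = 1/(14.7250*7.1130) = 0.0095
R_1 = 0.0210/(63.2440*7.1130) = 4.6682e-05
R_2 = 0.0990/(32.2170*7.1130) = 0.0004
R_3 = 0.1550/(66.8710*7.1130) = 0.0003
R_conv_out = 1/(49.9770*7.1130) = 0.0028
R_total = 0.0132 K/W
Q = 146.4460 / 0.0132 = 11123.7550 W

R_total = 0.0132 K/W, Q = 11123.7550 W


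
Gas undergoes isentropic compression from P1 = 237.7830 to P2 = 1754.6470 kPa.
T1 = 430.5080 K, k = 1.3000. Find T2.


(k-1)/k = 0.2308
(P2/P1)^exp = 1.5860
T2 = 430.5080 * 1.5860 = 682.7960 K

682.7960 K


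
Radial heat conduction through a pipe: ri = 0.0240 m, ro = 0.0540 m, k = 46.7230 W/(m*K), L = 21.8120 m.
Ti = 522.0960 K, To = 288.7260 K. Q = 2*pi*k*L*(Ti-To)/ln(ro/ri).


dT = 233.3700 K
ln(ro/ri) = 0.8109
Q = 2*pi*46.7230*21.8120*233.3700 / 0.8109 = 1842755.0957 W

1842755.0957 W


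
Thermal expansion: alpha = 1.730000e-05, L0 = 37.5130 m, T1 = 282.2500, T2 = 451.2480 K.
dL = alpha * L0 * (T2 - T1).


dT = 168.9980 K
dL = 1.730000e-05 * 37.5130 * 168.9980 = 0.109675 m
L_final = 37.622675 m

dL = 0.109675 m


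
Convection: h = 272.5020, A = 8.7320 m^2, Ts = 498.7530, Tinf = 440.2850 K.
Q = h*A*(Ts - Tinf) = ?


dT = 58.4680 K
Q = 272.5020 * 8.7320 * 58.4680 = 139123.8730 W

139123.8730 W


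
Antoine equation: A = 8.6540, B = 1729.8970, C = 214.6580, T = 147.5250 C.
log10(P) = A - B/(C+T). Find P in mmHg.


C+T = 362.1830
B/(C+T) = 4.7763
log10(P) = 8.6540 - 4.7763 = 3.8777
P = 10^3.8777 = 7545.5960 mmHg

7545.5960 mmHg


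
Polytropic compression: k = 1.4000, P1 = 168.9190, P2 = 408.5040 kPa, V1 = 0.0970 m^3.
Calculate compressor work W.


(k-1)/k = 0.2857
(P2/P1)^exp = 1.2870
W = 3.5000 * 168.9190 * 0.0970 * (1.2870 - 1) = 16.4585 kJ

16.4585 kJ


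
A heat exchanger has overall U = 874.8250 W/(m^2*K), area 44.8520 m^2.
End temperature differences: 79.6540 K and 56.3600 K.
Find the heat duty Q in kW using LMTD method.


LMTD = 67.3368 K
Q = 874.8250 * 44.8520 * 67.3368 = 2642138.7438 W = 2642.1387 kW

2642.1387 kW


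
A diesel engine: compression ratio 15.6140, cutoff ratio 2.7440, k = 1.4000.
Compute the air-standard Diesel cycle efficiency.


r^(k-1) = 3.0020
rc^k = 4.1090
eta = 0.5758 = 57.5827%

57.5827%


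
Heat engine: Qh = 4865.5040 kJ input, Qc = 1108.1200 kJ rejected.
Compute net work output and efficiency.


W = 4865.5040 - 1108.1200 = 3757.3840 kJ
eta = 3757.3840 / 4865.5040 = 0.7722 = 77.2250%

W = 3757.3840 kJ, eta = 77.2250%


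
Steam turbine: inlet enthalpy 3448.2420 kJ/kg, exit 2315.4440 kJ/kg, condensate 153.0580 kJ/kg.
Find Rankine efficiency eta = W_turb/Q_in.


W = 1132.7980 kJ/kg
Q_in = 3295.1840 kJ/kg
eta = 0.3438 = 34.3774%

eta = 34.3774%


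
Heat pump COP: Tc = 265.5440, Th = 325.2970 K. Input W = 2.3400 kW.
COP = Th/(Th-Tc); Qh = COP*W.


COP = 325.2970 / 59.7530 = 5.4440
Qh = 5.4440 * 2.3400 = 12.7390 kW

COP = 5.4440, Qh = 12.7390 kW


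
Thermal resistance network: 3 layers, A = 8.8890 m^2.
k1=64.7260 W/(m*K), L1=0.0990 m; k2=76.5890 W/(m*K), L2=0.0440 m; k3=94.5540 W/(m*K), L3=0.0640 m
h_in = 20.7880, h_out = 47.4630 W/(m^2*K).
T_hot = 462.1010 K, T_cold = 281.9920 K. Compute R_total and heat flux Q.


R_conv_in = 1/(20.7880*8.8890) = 0.0054
R_1 = 0.0990/(64.7260*8.8890) = 0.0002
R_2 = 0.0440/(76.5890*8.8890) = 6.4630e-05
R_3 = 0.0640/(94.5540*8.8890) = 7.6146e-05
R_conv_out = 1/(47.4630*8.8890) = 0.0024
R_total = 0.0081 K/W
Q = 180.1090 / 0.0081 = 22249.9867 W

R_total = 0.0081 K/W, Q = 22249.9867 W


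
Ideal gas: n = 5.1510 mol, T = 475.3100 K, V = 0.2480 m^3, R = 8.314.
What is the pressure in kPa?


P = nRT/V = 5.1510 * 8.314 * 475.3100 / 0.2480
= 20355.3475 / 0.2480 = 82078.0142 Pa = 82.0780 kPa

82.0780 kPa


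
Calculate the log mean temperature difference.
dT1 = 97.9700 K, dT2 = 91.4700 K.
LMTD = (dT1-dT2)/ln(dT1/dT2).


dT1/dT2 = 1.0711
ln(dT1/dT2) = 0.0687
LMTD = 6.5000 / 0.0687 = 94.6828 K

94.6828 K


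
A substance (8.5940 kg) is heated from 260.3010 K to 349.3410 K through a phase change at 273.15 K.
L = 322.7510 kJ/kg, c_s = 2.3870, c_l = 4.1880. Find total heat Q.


Q1 (sensible, solid) = 8.5940 * 2.3870 * 12.8490 = 263.5828 kJ
Q2 (latent) = 8.5940 * 322.7510 = 2773.7221 kJ
Q3 (sensible, liquid) = 8.5940 * 4.1880 * 76.1910 = 2742.2415 kJ
Q_total = 5779.5464 kJ

5779.5464 kJ


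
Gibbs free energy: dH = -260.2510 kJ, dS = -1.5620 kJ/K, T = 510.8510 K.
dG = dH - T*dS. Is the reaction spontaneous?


T*dS = 510.8510 * -1.5620 = -797.9493 kJ
dG = -260.2510 + 797.9493 = 537.6983 kJ (non-spontaneous)

dG = 537.6983 kJ, non-spontaneous


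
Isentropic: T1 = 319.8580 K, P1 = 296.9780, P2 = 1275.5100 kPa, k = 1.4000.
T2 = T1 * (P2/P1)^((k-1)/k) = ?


(k-1)/k = 0.2857
(P2/P1)^exp = 1.5165
T2 = 319.8580 * 1.5165 = 485.0682 K

485.0682 K


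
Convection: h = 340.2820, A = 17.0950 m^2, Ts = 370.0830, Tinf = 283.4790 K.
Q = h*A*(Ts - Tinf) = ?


dT = 86.6040 K
Q = 340.2820 * 17.0950 * 86.6040 = 503785.9289 W

503785.9289 W


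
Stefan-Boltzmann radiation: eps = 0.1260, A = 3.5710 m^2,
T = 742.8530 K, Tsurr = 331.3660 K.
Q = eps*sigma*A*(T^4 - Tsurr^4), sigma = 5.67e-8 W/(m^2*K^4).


T^4 = 3.0452e+11
Tsurr^4 = 1.2057e+10
Q = 0.1260 * 5.67e-8 * 3.5710 * 2.9246e+11 = 7461.2265 W

7461.2265 W


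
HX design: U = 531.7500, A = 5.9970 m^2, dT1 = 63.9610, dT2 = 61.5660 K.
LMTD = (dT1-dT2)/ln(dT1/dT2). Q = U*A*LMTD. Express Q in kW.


LMTD = 62.7559 K
Q = 531.7500 * 5.9970 * 62.7559 = 200122.5345 W = 200.1225 kW

200.1225 kW


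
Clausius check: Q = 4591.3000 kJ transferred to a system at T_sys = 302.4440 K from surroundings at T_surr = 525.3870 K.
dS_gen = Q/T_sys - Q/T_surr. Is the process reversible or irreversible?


dS_sys = 4591.3000/302.4440 = 15.1807 kJ/K
dS_surr = -4591.3000/525.3870 = -8.7389 kJ/K
dS_gen = 15.1807 - 8.7389 = 6.4418 kJ/K (irreversible)

dS_gen = 6.4418 kJ/K, irreversible


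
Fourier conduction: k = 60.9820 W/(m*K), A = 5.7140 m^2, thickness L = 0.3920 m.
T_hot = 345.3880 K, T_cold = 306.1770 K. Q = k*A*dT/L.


dT = 39.2110 K
Q = 60.9820 * 5.7140 * 39.2110 / 0.3920 = 34854.8928 W

34854.8928 W


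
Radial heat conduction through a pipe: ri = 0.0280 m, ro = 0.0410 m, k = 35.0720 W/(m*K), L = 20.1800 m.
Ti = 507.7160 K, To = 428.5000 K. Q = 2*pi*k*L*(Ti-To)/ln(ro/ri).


dT = 79.2160 K
ln(ro/ri) = 0.3814
Q = 2*pi*35.0720*20.1800*79.2160 / 0.3814 = 923699.5403 W

923699.5403 W


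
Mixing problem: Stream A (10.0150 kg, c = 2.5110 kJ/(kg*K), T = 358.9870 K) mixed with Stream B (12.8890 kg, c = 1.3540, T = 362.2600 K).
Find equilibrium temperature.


num = 15349.7398
den = 42.5994
Tf = 360.3279 K

360.3279 K


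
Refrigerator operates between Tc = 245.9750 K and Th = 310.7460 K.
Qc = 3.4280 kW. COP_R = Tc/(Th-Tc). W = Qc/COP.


COP = 245.9750 / 64.7710 = 3.7976
W = 3.4280 / 3.7976 = 0.9027 kW

COP = 3.7976, W = 0.9027 kW


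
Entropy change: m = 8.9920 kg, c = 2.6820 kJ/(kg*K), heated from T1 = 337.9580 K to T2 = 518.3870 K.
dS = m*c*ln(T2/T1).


T2/T1 = 1.5339
ln(T2/T1) = 0.4278
dS = 8.9920 * 2.6820 * 0.4278 = 10.3171 kJ/K

10.3171 kJ/K


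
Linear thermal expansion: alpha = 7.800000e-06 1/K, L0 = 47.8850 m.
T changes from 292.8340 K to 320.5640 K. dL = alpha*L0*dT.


dT = 27.7300 K
dL = 7.800000e-06 * 47.8850 * 27.7300 = 0.010357 m
L_final = 47.895357 m

dL = 0.010357 m


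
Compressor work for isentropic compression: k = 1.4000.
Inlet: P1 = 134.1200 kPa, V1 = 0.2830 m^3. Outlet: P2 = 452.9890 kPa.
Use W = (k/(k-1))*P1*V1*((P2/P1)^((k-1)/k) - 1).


(k-1)/k = 0.2857
(P2/P1)^exp = 1.4159
W = 3.5000 * 134.1200 * 0.2830 * (1.4159 - 1) = 55.2481 kJ

55.2481 kJ


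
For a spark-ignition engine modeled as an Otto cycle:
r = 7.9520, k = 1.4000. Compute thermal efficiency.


r^(k-1) = 2.2919
eta = 1 - 1/2.2919 = 0.5637 = 56.3676%

56.3676%


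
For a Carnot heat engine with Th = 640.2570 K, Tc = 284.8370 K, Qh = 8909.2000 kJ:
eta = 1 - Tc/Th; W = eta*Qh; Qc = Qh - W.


eta = 1 - 284.8370/640.2570 = 0.5551
W = 0.5551 * 8909.2000 = 4945.6825 kJ
Qc = 8909.2000 - 4945.6825 = 3963.5175 kJ

eta = 55.5121%, W = 4945.6825 kJ, Qc = 3963.5175 kJ


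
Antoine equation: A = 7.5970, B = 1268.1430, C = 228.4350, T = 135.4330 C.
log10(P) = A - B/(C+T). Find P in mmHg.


C+T = 363.8680
B/(C+T) = 3.4852
log10(P) = 7.5970 - 3.4852 = 4.1118
P = 10^4.1118 = 12936.7982 mmHg

12936.7982 mmHg


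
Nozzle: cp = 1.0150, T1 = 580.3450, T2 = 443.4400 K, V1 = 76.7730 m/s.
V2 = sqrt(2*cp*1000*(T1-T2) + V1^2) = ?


dT = 136.9050 K
2*cp*1000*dT = 277917.1500
V1^2 = 5894.0935
V2 = sqrt(283811.2435) = 532.7394 m/s

532.7394 m/s


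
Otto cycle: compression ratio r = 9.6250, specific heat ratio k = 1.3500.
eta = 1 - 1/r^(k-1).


r^(k-1) = 2.2090
eta = 1 - 1/2.2090 = 0.5473 = 54.7301%

54.7301%


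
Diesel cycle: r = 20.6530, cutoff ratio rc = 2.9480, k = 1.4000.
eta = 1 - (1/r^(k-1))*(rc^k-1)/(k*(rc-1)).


r^(k-1) = 3.3573
rc^k = 4.5430
eta = 0.6130 = 61.3049%

61.3049%


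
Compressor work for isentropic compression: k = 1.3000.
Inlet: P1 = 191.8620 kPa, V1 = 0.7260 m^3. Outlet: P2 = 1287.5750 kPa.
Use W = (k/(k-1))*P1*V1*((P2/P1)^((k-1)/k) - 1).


(k-1)/k = 0.2308
(P2/P1)^exp = 1.5517
W = 4.3333 * 191.8620 * 0.7260 * (1.5517 - 1) = 332.9800 kJ

332.9800 kJ


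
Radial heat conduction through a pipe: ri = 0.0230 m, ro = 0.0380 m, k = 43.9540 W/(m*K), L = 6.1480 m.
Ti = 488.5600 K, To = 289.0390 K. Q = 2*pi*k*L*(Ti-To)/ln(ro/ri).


dT = 199.5210 K
ln(ro/ri) = 0.5021
Q = 2*pi*43.9540*6.1480*199.5210 / 0.5021 = 674710.5342 W

674710.5342 W


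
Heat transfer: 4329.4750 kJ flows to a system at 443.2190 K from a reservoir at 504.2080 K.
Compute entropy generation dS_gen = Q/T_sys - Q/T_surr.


dS_sys = 4329.4750/443.2190 = 9.7683 kJ/K
dS_surr = -4329.4750/504.2080 = -8.5867 kJ/K
dS_gen = 9.7683 - 8.5867 = 1.1816 kJ/K (irreversible)

dS_gen = 1.1816 kJ/K, irreversible


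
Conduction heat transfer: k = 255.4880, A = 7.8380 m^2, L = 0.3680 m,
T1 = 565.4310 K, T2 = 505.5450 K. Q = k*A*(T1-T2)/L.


dT = 59.8860 K
Q = 255.4880 * 7.8380 * 59.8860 / 0.3680 = 325876.6574 W

325876.6574 W


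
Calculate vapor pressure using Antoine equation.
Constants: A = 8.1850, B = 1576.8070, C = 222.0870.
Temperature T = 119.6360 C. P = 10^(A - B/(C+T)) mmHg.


C+T = 341.7230
B/(C+T) = 4.6143
log10(P) = 8.1850 - 4.6143 = 3.5707
P = 10^3.5707 = 3721.4819 mmHg

3721.4819 mmHg


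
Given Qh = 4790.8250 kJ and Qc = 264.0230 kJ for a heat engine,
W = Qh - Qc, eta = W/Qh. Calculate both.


W = 4790.8250 - 264.0230 = 4526.8020 kJ
eta = 4526.8020 / 4790.8250 = 0.9449 = 94.4890%

W = 4526.8020 kJ, eta = 94.4890%


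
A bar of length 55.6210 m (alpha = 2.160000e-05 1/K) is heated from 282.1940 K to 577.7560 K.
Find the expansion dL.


dT = 295.5620 K
dL = 2.160000e-05 * 55.6210 * 295.5620 = 0.355092 m
L_final = 55.976092 m

dL = 0.355092 m


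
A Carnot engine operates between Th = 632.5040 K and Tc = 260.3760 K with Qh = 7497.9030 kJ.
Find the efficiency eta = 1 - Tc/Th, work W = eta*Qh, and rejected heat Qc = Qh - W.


eta = 1 - 260.3760/632.5040 = 0.5883
W = 0.5883 * 7497.9030 = 4411.3233 kJ
Qc = 7497.9030 - 4411.3233 = 3086.5797 kJ

eta = 58.8341%, W = 4411.3233 kJ, Qc = 3086.5797 kJ


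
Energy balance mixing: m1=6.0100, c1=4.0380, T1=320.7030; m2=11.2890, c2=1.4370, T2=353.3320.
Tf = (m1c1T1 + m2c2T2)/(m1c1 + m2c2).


num = 13514.7975
den = 40.4907
Tf = 333.7756 K

333.7756 K


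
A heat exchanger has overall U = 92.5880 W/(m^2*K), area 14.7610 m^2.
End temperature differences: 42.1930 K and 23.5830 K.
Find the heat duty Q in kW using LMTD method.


LMTD = 31.9909 K
Q = 92.5880 * 14.7610 * 31.9909 = 43721.6684 W = 43.7217 kW

43.7217 kW


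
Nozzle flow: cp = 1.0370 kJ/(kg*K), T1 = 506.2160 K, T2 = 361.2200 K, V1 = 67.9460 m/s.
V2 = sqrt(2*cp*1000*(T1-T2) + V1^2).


dT = 144.9960 K
2*cp*1000*dT = 300721.7040
V1^2 = 4616.6589
V2 = sqrt(305338.3629) = 552.5743 m/s

552.5743 m/s


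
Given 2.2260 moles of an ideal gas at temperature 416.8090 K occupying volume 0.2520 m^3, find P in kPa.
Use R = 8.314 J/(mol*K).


P = nRT/V = 2.2260 * 8.314 * 416.8090 / 0.2520
= 7713.8692 / 0.2520 = 30610.5919 Pa = 30.6106 kPa

30.6106 kPa


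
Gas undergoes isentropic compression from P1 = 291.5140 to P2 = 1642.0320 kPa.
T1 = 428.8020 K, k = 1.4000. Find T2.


(k-1)/k = 0.2857
(P2/P1)^exp = 1.6387
T2 = 428.8020 * 1.6387 = 702.6659 K

702.6659 K


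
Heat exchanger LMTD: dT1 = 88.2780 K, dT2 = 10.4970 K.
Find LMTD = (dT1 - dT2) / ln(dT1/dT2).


dT1/dT2 = 8.4098
ln(dT1/dT2) = 2.1294
LMTD = 77.7810 / 2.1294 = 36.5272 K

36.5272 K


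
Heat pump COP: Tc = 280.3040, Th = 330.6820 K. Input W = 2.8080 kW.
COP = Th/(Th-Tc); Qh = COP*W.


COP = 330.6820 / 50.3780 = 6.5640
Qh = 6.5640 * 2.8080 = 18.4318 kW

COP = 6.5640, Qh = 18.4318 kW


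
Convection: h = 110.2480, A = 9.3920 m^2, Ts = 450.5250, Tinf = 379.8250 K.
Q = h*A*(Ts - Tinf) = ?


dT = 70.7000 K
Q = 110.2480 * 9.3920 * 70.7000 = 73206.2596 W

73206.2596 W


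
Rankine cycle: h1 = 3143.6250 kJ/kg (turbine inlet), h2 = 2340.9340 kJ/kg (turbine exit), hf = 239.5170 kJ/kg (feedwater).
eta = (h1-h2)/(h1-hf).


W = 802.6910 kJ/kg
Q_in = 2904.1080 kJ/kg
eta = 0.2764 = 27.6398%

eta = 27.6398%


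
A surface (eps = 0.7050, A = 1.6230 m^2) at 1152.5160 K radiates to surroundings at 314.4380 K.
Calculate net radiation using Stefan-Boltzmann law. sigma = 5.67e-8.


T^4 = 1.7644e+12
Tsurr^4 = 9.7755e+09
Q = 0.7050 * 5.67e-8 * 1.6230 * 1.7546e+12 = 113832.3316 W

113832.3316 W


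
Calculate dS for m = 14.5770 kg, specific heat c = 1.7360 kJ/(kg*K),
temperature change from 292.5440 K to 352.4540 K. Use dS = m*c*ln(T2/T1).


T2/T1 = 1.2048
ln(T2/T1) = 0.1863
dS = 14.5770 * 1.7360 * 0.1863 = 4.7146 kJ/K

4.7146 kJ/K


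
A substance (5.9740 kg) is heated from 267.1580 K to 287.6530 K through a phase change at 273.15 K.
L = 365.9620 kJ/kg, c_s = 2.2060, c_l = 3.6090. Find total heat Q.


Q1 (sensible, solid) = 5.9740 * 2.2060 * 5.9920 = 78.9664 kJ
Q2 (latent) = 5.9740 * 365.9620 = 2186.2570 kJ
Q3 (sensible, liquid) = 5.9740 * 3.6090 * 14.5030 = 312.6871 kJ
Q_total = 2577.9105 kJ

2577.9105 kJ


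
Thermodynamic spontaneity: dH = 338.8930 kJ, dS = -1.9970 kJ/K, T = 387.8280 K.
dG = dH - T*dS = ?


T*dS = 387.8280 * -1.9970 = -774.4925 kJ
dG = 338.8930 + 774.4925 = 1113.3855 kJ (non-spontaneous)

dG = 1113.3855 kJ, non-spontaneous


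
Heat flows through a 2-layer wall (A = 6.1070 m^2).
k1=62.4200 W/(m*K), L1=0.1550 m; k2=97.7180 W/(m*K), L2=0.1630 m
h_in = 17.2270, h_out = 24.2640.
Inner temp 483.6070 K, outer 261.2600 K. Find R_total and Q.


R_conv_in = 1/(17.2270*6.1070) = 0.0095
R_1 = 0.1550/(62.4200*6.1070) = 0.0004
R_2 = 0.1630/(97.7180*6.1070) = 0.0003
R_conv_out = 1/(24.2640*6.1070) = 0.0067
R_total = 0.0169 K/W
Q = 222.3470 / 0.0169 = 13130.5875 W

R_total = 0.0169 K/W, Q = 13130.5875 W


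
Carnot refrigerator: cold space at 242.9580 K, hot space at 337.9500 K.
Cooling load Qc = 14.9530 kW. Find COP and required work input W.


COP = 242.9580 / 94.9920 = 2.5577
W = 14.9530 / 2.5577 = 5.8463 kW

COP = 2.5577, W = 5.8463 kW


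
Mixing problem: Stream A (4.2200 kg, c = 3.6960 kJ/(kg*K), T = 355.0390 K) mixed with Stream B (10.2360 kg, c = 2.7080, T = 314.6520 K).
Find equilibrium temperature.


num = 14259.4524
den = 43.3162
Tf = 329.1944 K

329.1944 K


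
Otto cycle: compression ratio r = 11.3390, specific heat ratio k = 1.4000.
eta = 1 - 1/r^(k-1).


r^(k-1) = 2.6414
eta = 1 - 1/2.6414 = 0.6214 = 62.1409%

62.1409%


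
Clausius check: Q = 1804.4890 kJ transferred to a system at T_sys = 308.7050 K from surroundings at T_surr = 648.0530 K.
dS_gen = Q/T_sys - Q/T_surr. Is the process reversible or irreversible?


dS_sys = 1804.4890/308.7050 = 5.8454 kJ/K
dS_surr = -1804.4890/648.0530 = -2.7845 kJ/K
dS_gen = 5.8454 - 2.7845 = 3.0609 kJ/K (irreversible)

dS_gen = 3.0609 kJ/K, irreversible


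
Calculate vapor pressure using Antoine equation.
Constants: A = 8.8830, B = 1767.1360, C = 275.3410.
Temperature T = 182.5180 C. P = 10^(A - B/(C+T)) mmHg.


C+T = 457.8590
B/(C+T) = 3.8596
log10(P) = 8.8830 - 3.8596 = 5.0234
P = 10^5.0234 = 105544.6558 mmHg

105544.6558 mmHg


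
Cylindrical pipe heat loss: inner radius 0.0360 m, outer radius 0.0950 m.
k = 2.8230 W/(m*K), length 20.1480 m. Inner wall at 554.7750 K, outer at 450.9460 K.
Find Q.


dT = 103.8290 K
ln(ro/ri) = 0.9704
Q = 2*pi*2.8230*20.1480*103.8290 / 0.9704 = 38239.2522 W

38239.2522 W


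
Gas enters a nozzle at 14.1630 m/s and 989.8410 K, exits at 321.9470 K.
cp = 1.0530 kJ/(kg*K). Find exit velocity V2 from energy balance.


dT = 667.8940 K
2*cp*1000*dT = 1406584.7640
V1^2 = 200.5906
V2 = sqrt(1406785.3546) = 1186.0798 m/s

1186.0798 m/s


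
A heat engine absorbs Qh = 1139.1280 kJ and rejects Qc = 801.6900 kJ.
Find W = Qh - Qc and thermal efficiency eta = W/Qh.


W = 1139.1280 - 801.6900 = 337.4380 kJ
eta = 337.4380 / 1139.1280 = 0.2962 = 29.6225%

W = 337.4380 kJ, eta = 29.6225%


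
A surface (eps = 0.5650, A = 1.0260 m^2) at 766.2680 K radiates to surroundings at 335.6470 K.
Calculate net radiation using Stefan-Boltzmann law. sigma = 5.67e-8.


T^4 = 3.4476e+11
Tsurr^4 = 1.2692e+10
Q = 0.5650 * 5.67e-8 * 1.0260 * 3.3207e+11 = 10914.7041 W

10914.7041 W


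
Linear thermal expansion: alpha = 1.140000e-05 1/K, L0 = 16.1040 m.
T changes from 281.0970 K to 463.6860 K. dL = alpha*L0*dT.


dT = 182.5890 K
dL = 1.140000e-05 * 16.1040 * 182.5890 = 0.033521 m
L_final = 16.137521 m

dL = 0.033521 m


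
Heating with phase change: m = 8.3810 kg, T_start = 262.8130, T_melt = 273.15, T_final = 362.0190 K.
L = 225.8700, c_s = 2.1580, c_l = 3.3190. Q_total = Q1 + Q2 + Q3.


Q1 (sensible, solid) = 8.3810 * 2.1580 * 10.3370 = 186.9570 kJ
Q2 (latent) = 8.3810 * 225.8700 = 1893.0165 kJ
Q3 (sensible, liquid) = 8.3810 * 3.3190 * 88.8690 = 2472.0280 kJ
Q_total = 4552.0015 kJ

4552.0015 kJ


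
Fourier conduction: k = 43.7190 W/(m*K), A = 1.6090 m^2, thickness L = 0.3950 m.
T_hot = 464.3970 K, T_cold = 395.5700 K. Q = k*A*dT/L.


dT = 68.8270 K
Q = 43.7190 * 1.6090 * 68.8270 / 0.3950 = 12257.1079 W

12257.1079 W


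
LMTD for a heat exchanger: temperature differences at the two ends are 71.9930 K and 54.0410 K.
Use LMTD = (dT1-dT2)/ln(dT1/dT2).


dT1/dT2 = 1.3322
ln(dT1/dT2) = 0.2868
LMTD = 17.9520 / 0.2868 = 62.5885 K

62.5885 K


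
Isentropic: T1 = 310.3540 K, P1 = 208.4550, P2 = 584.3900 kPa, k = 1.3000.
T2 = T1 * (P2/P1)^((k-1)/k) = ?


(k-1)/k = 0.2308
(P2/P1)^exp = 1.2686
T2 = 310.3540 * 1.2686 = 393.7046 K

393.7046 K


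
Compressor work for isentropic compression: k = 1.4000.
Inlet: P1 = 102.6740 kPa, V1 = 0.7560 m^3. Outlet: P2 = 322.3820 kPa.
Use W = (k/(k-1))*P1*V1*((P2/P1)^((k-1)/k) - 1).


(k-1)/k = 0.2857
(P2/P1)^exp = 1.3867
W = 3.5000 * 102.6740 * 0.7560 * (1.3867 - 1) = 105.0498 kJ

105.0498 kJ


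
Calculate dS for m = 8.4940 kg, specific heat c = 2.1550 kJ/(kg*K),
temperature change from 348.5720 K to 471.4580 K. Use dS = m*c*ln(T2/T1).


T2/T1 = 1.3525
ln(T2/T1) = 0.3020
dS = 8.4940 * 2.1550 * 0.3020 = 5.5277 kJ/K

5.5277 kJ/K


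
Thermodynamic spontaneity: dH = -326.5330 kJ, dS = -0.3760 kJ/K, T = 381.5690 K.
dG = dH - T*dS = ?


T*dS = 381.5690 * -0.3760 = -143.4699 kJ
dG = -326.5330 + 143.4699 = -183.0631 kJ (spontaneous)

dG = -183.0631 kJ, spontaneous


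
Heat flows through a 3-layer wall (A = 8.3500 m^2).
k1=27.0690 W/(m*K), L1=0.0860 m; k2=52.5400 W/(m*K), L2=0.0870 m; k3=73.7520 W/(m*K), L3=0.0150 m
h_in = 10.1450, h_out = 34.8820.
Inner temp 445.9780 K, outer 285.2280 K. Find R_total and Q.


R_conv_in = 1/(10.1450*8.3500) = 0.0118
R_1 = 0.0860/(27.0690*8.3500) = 0.0004
R_2 = 0.0870/(52.5400*8.3500) = 0.0002
R_3 = 0.0150/(73.7520*8.3500) = 2.4357e-05
R_conv_out = 1/(34.8820*8.3500) = 0.0034
R_total = 0.0158 K/W
Q = 160.7500 / 0.0158 = 10147.5041 W

R_total = 0.0158 K/W, Q = 10147.5041 W


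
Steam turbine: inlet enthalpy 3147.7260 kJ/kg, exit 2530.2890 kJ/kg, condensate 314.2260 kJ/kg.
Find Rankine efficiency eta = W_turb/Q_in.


W = 617.4370 kJ/kg
Q_in = 2833.5000 kJ/kg
eta = 0.2179 = 21.7906%

eta = 21.7906%


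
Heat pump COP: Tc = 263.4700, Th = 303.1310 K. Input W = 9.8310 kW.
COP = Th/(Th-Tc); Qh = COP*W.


COP = 303.1310 / 39.6610 = 7.6430
Qh = 7.6430 * 9.8310 = 75.1388 kW

COP = 7.6430, Qh = 75.1388 kW


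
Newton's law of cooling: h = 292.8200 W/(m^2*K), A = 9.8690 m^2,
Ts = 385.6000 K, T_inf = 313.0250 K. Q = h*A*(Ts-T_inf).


dT = 72.5750 K
Q = 292.8200 * 9.8690 * 72.5750 = 209730.1801 W

209730.1801 W


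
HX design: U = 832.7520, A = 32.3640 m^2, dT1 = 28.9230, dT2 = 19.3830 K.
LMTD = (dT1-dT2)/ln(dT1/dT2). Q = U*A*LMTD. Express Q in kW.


LMTD = 23.8357 K
Q = 832.7520 * 32.3640 * 23.8357 = 642399.1627 W = 642.3992 kW

642.3992 kW


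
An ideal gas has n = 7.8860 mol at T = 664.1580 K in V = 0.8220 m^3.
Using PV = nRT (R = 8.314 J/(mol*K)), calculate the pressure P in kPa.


P = nRT/V = 7.8860 * 8.314 * 664.1580 / 0.8220
= 43544.9906 / 0.8220 = 52974.4411 Pa = 52.9744 kPa

52.9744 kPa


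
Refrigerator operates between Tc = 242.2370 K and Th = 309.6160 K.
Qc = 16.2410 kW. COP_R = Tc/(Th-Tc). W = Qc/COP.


COP = 242.2370 / 67.3790 = 3.5951
W = 16.2410 / 3.5951 = 4.5175 kW

COP = 3.5951, W = 4.5175 kW


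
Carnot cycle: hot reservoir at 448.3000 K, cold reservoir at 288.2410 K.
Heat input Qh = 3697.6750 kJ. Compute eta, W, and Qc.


eta = 1 - 288.2410/448.3000 = 0.3570
W = 0.3570 * 3697.6750 = 1320.2011 kJ
Qc = 3697.6750 - 1320.2011 = 2377.4739 kJ

eta = 35.7035%, W = 1320.2011 kJ, Qc = 2377.4739 kJ


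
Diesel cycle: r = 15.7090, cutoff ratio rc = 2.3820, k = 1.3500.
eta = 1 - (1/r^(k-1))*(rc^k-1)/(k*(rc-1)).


r^(k-1) = 2.6221
rc^k = 3.2275
eta = 0.5447 = 54.4665%

54.4665%


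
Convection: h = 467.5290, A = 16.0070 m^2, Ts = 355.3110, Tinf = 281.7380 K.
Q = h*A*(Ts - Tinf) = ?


dT = 73.5730 K
Q = 467.5290 * 16.0070 * 73.5730 = 550600.9604 W

550600.9604 W


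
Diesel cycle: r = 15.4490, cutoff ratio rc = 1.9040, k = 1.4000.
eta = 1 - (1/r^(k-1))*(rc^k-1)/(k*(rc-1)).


r^(k-1) = 2.9892
rc^k = 2.4634
eta = 0.6132 = 61.3184%

61.3184%


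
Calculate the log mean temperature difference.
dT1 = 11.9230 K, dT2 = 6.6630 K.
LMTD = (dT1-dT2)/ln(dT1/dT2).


dT1/dT2 = 1.7894
ln(dT1/dT2) = 0.5819
LMTD = 5.2600 / 0.5819 = 9.0394 K

9.0394 K


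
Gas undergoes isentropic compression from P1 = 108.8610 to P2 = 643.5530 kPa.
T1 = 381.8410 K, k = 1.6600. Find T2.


(k-1)/k = 0.3976
(P2/P1)^exp = 2.0269
T2 = 381.8410 * 2.0269 = 773.9409 K

773.9409 K


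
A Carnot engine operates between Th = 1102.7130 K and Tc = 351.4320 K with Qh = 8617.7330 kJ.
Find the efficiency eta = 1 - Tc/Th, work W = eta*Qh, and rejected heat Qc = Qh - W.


eta = 1 - 351.4320/1102.7130 = 0.6813
W = 0.6813 * 8617.7330 = 5871.2821 kJ
Qc = 8617.7330 - 5871.2821 = 2746.4509 kJ

eta = 68.1302%, W = 5871.2821 kJ, Qc = 2746.4509 kJ


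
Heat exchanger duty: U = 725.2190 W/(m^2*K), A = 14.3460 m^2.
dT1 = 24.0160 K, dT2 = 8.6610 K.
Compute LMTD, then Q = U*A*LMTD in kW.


LMTD = 15.0555 K
Q = 725.2190 * 14.3460 * 15.0555 = 156637.7553 W = 156.6378 kW

156.6378 kW


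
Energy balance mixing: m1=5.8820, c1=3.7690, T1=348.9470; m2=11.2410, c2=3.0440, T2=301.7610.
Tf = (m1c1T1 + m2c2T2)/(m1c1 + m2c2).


num = 18061.4345
den = 56.3869
Tf = 320.3128 K

320.3128 K


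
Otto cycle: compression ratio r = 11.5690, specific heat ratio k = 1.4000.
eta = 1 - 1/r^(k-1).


r^(k-1) = 2.6627
eta = 1 - 1/2.6627 = 0.6244 = 62.4438%

62.4438%


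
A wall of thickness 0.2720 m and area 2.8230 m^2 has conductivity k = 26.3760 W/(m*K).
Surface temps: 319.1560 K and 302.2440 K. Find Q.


dT = 16.9120 K
Q = 26.3760 * 2.8230 * 16.9120 / 0.2720 = 4629.6257 W

4629.6257 W


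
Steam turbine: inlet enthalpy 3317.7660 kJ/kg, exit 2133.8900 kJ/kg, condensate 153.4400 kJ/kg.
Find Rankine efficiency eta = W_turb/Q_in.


W = 1183.8760 kJ/kg
Q_in = 3164.3260 kJ/kg
eta = 0.3741 = 37.4132%

eta = 37.4132%


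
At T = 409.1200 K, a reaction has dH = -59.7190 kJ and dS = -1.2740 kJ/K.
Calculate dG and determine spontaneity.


T*dS = 409.1200 * -1.2740 = -521.2189 kJ
dG = -59.7190 + 521.2189 = 461.4999 kJ (non-spontaneous)

dG = 461.4999 kJ, non-spontaneous


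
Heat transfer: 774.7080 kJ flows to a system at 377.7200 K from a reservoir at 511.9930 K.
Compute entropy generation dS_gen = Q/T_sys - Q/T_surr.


dS_sys = 774.7080/377.7200 = 2.0510 kJ/K
dS_surr = -774.7080/511.9930 = -1.5131 kJ/K
dS_gen = 2.0510 - 1.5131 = 0.5379 kJ/K (irreversible)

dS_gen = 0.5379 kJ/K, irreversible


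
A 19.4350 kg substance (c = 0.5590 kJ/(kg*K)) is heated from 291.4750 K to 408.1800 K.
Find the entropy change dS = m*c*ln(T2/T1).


T2/T1 = 1.4004
ln(T2/T1) = 0.3368
dS = 19.4350 * 0.5590 * 0.3368 = 3.6586 kJ/K

3.6586 kJ/K


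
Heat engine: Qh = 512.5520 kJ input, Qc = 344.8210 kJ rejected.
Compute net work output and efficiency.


W = 512.5520 - 344.8210 = 167.7310 kJ
eta = 167.7310 / 512.5520 = 0.3272 = 32.7247%

W = 167.7310 kJ, eta = 32.7247%


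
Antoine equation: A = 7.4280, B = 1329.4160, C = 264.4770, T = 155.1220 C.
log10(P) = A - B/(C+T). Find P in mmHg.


C+T = 419.5990
B/(C+T) = 3.1683
log10(P) = 7.4280 - 3.1683 = 4.2597
P = 10^4.2597 = 18184.3942 mmHg

18184.3942 mmHg


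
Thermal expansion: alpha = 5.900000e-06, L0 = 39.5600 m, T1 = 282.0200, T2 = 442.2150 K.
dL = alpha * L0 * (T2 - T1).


dT = 160.1950 K
dL = 5.900000e-06 * 39.5600 * 160.1950 = 0.037390 m
L_final = 39.597390 m

dL = 0.037390 m


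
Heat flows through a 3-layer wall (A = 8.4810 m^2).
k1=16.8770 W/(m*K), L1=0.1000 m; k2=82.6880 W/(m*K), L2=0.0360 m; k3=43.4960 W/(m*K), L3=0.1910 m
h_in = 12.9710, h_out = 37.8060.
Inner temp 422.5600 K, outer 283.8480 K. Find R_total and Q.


R_conv_in = 1/(12.9710*8.4810) = 0.0091
R_1 = 0.1000/(16.8770*8.4810) = 0.0007
R_2 = 0.0360/(82.6880*8.4810) = 5.1335e-05
R_3 = 0.1910/(43.4960*8.4810) = 0.0005
R_conv_out = 1/(37.8060*8.4810) = 0.0031
R_total = 0.0135 K/W
Q = 138.7120 / 0.0135 = 10292.5656 W

R_total = 0.0135 K/W, Q = 10292.5656 W


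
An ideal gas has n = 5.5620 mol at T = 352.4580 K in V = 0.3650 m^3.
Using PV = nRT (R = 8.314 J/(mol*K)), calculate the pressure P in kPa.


P = nRT/V = 5.5620 * 8.314 * 352.4580 / 0.3650
= 16298.5278 / 0.3650 = 44653.5008 Pa = 44.6535 kPa

44.6535 kPa


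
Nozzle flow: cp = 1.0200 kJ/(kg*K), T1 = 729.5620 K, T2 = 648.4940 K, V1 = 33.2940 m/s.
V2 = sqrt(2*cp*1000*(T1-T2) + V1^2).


dT = 81.0680 K
2*cp*1000*dT = 165378.7200
V1^2 = 1108.4904
V2 = sqrt(166487.2104) = 408.0284 m/s

408.0284 m/s


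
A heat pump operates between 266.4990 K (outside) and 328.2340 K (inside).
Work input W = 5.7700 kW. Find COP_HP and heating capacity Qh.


COP = 328.2340 / 61.7350 = 5.3168
Qh = 5.3168 * 5.7700 = 30.6781 kW

COP = 5.3168, Qh = 30.6781 kW


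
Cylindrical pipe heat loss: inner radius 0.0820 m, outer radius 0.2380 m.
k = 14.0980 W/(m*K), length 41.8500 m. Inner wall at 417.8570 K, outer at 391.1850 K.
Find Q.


dT = 26.6720 K
ln(ro/ri) = 1.0656
Q = 2*pi*14.0980*41.8500*26.6720 / 1.0656 = 92792.7412 W

92792.7412 W


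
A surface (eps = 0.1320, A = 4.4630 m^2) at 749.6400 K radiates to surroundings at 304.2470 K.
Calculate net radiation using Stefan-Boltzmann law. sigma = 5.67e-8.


T^4 = 3.1580e+11
Tsurr^4 = 8.5685e+09
Q = 0.1320 * 5.67e-8 * 4.4630 * 3.0723e+11 = 10262.3886 W

10262.3886 W


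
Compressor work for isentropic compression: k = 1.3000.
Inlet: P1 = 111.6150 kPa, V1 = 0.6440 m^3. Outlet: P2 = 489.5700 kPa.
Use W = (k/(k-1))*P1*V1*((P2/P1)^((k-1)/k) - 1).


(k-1)/k = 0.2308
(P2/P1)^exp = 1.4066
W = 4.3333 * 111.6150 * 0.6440 * (1.4066 - 1) = 126.6524 kJ

126.6524 kJ


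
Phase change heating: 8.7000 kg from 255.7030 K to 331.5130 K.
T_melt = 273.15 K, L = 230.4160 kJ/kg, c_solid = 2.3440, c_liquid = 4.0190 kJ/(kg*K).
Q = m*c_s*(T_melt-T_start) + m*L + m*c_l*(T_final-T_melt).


Q1 (sensible, solid) = 8.7000 * 2.3440 * 17.4470 = 355.7932 kJ
Q2 (latent) = 8.7000 * 230.4160 = 2004.6192 kJ
Q3 (sensible, liquid) = 8.7000 * 4.0190 * 58.3630 = 2040.6798 kJ
Q_total = 4401.0922 kJ

4401.0922 kJ


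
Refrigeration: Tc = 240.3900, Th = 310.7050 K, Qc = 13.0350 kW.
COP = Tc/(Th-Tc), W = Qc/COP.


COP = 240.3900 / 70.3150 = 3.4188
W = 13.0350 / 3.4188 = 3.8128 kW

COP = 3.4188, W = 3.8128 kW


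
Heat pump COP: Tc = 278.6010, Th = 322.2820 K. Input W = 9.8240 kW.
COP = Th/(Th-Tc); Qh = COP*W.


COP = 322.2820 / 43.6810 = 7.3781
Qh = 7.3781 * 9.8240 = 72.4823 kW

COP = 7.3781, Qh = 72.4823 kW


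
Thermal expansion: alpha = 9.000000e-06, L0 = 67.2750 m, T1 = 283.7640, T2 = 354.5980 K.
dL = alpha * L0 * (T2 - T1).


dT = 70.8340 K
dL = 9.000000e-06 * 67.2750 * 70.8340 = 0.042888 m
L_final = 67.317888 m

dL = 0.042888 m


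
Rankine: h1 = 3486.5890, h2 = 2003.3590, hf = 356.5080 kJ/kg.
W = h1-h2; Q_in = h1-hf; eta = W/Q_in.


W = 1483.2300 kJ/kg
Q_in = 3130.0810 kJ/kg
eta = 0.4739 = 47.3863%

eta = 47.3863%


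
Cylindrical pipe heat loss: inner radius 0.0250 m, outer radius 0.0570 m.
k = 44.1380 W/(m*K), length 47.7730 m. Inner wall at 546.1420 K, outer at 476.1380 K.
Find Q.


dT = 70.0040 K
ln(ro/ri) = 0.8242
Q = 2*pi*44.1380*47.7730*70.0040 / 0.8242 = 1125325.6529 W

1125325.6529 W


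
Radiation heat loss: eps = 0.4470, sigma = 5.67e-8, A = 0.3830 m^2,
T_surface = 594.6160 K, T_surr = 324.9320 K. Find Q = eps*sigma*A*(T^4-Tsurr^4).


T^4 = 1.2501e+11
Tsurr^4 = 1.1147e+10
Q = 0.4470 * 5.67e-8 * 0.3830 * 1.1386e+11 = 1105.2807 W

1105.2807 W


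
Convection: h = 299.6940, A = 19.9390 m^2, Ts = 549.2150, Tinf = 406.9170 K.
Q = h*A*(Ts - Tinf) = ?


dT = 142.2980 K
Q = 299.6940 * 19.9390 * 142.2980 = 850315.7390 W

850315.7390 W


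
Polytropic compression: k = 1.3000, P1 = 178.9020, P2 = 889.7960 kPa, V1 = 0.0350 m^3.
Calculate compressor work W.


(k-1)/k = 0.2308
(P2/P1)^exp = 1.4480
W = 4.3333 * 178.9020 * 0.0350 * (1.4480 - 1) = 12.1560 kJ

12.1560 kJ
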